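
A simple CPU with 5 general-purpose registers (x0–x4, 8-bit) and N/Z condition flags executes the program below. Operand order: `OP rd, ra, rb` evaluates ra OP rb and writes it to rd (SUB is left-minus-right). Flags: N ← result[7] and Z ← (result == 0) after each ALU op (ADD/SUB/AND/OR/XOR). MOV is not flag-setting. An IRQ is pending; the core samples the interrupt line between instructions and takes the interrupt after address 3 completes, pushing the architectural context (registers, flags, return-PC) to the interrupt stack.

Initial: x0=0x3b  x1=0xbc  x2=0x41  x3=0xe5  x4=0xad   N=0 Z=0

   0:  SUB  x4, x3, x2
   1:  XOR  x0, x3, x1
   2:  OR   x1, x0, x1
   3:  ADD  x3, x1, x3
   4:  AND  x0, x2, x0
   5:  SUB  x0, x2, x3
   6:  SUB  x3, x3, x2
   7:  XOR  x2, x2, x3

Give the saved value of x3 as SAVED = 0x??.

SAVED = 0xe2

after  0: x0=0x3b x1=0xbc x2=0x41 x3=0xe5 x4=0xa4  N=1 Z=0
after  1: x0=0x59 x1=0xbc x2=0x41 x3=0xe5 x4=0xa4  N=0 Z=0
after  2: x0=0x59 x1=0xfd x2=0x41 x3=0xe5 x4=0xa4  N=1 Z=0
after  3: x0=0x59 x1=0xfd x2=0x41 x3=0xe2 x4=0xa4  N=1 Z=0
-- IRQ taken; context saved, return-PC = 4 --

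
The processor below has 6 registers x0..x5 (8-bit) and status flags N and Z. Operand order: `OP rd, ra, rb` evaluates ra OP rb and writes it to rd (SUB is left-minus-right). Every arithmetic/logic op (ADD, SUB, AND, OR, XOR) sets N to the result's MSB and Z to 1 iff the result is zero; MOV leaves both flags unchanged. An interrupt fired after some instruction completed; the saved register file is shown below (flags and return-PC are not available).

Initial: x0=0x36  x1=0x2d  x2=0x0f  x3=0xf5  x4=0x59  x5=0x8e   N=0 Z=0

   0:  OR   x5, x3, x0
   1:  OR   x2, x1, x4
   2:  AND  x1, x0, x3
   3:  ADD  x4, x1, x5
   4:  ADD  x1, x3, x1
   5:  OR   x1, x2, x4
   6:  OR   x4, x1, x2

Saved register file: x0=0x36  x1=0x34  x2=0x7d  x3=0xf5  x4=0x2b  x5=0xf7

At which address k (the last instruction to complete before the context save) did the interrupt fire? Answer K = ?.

after  0: x0=0x36 x1=0x2d x2=0x0f x3=0xf5 x4=0x59 x5=0xf7  N=1 Z=0
after  1: x0=0x36 x1=0x2d x2=0x7d x3=0xf5 x4=0x59 x5=0xf7  N=0 Z=0
after  2: x0=0x36 x1=0x34 x2=0x7d x3=0xf5 x4=0x59 x5=0xf7  N=0 Z=0
after  3: x0=0x36 x1=0x34 x2=0x7d x3=0xf5 x4=0x2b x5=0xf7  N=0 Z=0
-- IRQ taken; context saved, return-PC = 4 --

K = 3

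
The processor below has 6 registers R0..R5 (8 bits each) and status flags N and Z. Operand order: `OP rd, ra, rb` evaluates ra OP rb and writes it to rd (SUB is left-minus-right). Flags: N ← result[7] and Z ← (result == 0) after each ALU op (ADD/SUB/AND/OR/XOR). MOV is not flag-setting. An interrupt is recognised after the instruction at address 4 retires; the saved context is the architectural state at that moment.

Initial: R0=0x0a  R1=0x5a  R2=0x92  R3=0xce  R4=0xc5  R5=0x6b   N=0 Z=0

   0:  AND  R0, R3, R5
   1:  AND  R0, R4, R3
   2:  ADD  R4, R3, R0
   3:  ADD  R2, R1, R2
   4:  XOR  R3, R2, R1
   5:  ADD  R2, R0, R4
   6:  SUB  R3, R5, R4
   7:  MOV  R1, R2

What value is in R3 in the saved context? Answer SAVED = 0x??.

after  0: R0=0x4a R1=0x5a R2=0x92 R3=0xce R4=0xc5 R5=0x6b  N=0 Z=0
after  1: R0=0xc4 R1=0x5a R2=0x92 R3=0xce R4=0xc5 R5=0x6b  N=1 Z=0
after  2: R0=0xc4 R1=0x5a R2=0x92 R3=0xce R4=0x92 R5=0x6b  N=1 Z=0
after  3: R0=0xc4 R1=0x5a R2=0xec R3=0xce R4=0x92 R5=0x6b  N=1 Z=0
after  4: R0=0xc4 R1=0x5a R2=0xec R3=0xb6 R4=0x92 R5=0x6b  N=1 Z=0
-- IRQ taken; context saved, return-PC = 5 --

SAVED = 0xb6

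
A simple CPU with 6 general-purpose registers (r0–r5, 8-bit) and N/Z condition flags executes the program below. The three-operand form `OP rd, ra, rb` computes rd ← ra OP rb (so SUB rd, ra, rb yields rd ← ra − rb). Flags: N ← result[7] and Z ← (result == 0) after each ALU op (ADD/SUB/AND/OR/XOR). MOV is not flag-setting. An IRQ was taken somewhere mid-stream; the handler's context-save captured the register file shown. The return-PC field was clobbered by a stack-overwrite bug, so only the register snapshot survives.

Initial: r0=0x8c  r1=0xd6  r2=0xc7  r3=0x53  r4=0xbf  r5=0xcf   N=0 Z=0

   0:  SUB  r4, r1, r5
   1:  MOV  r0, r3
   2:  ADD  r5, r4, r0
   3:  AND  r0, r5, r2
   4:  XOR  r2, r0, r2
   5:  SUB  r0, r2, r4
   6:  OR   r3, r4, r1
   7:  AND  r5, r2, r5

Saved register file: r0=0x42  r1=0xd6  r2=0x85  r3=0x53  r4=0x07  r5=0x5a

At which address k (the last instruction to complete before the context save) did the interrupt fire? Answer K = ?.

K = 4

after  0: r0=0x8c r1=0xd6 r2=0xc7 r3=0x53 r4=0x07 r5=0xcf  N=0 Z=0
after  1: r0=0x53 r1=0xd6 r2=0xc7 r3=0x53 r4=0x07 r5=0xcf  N=0 Z=0
after  2: r0=0x53 r1=0xd6 r2=0xc7 r3=0x53 r4=0x07 r5=0x5a  N=0 Z=0
after  3: r0=0x42 r1=0xd6 r2=0xc7 r3=0x53 r4=0x07 r5=0x5a  N=0 Z=0
after  4: r0=0x42 r1=0xd6 r2=0x85 r3=0x53 r4=0x07 r5=0x5a  N=1 Z=0
-- IRQ taken; context saved, return-PC = 5 --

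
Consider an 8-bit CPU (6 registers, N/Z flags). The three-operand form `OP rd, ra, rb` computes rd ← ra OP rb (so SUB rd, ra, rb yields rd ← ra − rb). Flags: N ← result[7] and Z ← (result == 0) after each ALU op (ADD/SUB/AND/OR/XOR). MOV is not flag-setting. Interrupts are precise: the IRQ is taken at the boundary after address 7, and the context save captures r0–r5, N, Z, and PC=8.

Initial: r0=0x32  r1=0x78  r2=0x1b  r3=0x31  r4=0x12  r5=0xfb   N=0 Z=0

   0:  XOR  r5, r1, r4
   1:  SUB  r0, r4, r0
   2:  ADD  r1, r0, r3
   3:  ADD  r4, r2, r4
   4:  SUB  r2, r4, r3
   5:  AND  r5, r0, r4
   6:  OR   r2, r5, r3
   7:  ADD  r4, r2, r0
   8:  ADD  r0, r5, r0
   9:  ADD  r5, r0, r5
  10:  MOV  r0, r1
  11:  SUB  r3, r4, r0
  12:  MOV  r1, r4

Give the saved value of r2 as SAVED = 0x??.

SAVED = 0x31

after  0: r0=0x32 r1=0x78 r2=0x1b r3=0x31 r4=0x12 r5=0x6a  N=0 Z=0
after  1: r0=0xe0 r1=0x78 r2=0x1b r3=0x31 r4=0x12 r5=0x6a  N=1 Z=0
after  2: r0=0xe0 r1=0x11 r2=0x1b r3=0x31 r4=0x12 r5=0x6a  N=0 Z=0
after  3: r0=0xe0 r1=0x11 r2=0x1b r3=0x31 r4=0x2d r5=0x6a  N=0 Z=0
after  4: r0=0xe0 r1=0x11 r2=0xfc r3=0x31 r4=0x2d r5=0x6a  N=1 Z=0
after  5: r0=0xe0 r1=0x11 r2=0xfc r3=0x31 r4=0x2d r5=0x20  N=0 Z=0
after  6: r0=0xe0 r1=0x11 r2=0x31 r3=0x31 r4=0x2d r5=0x20  N=0 Z=0
after  7: r0=0xe0 r1=0x11 r2=0x31 r3=0x31 r4=0x11 r5=0x20  N=0 Z=0
-- IRQ taken; context saved, return-PC = 8 --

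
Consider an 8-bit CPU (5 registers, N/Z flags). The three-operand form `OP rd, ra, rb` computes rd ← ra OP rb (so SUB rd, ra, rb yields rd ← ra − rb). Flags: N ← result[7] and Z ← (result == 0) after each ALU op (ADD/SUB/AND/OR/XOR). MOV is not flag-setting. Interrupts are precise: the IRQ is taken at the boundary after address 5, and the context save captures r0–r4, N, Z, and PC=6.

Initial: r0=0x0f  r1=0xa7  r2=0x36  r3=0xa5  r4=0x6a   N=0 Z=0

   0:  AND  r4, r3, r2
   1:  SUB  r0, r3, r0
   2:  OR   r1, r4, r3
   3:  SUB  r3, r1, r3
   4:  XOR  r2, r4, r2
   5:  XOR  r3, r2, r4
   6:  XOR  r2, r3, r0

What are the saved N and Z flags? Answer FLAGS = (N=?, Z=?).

FLAGS = (N=0, Z=0)

after  0: r0=0x0f r1=0xa7 r2=0x36 r3=0xa5 r4=0x24  N=0 Z=0
after  1: r0=0x96 r1=0xa7 r2=0x36 r3=0xa5 r4=0x24  N=1 Z=0
after  2: r0=0x96 r1=0xa5 r2=0x36 r3=0xa5 r4=0x24  N=1 Z=0
after  3: r0=0x96 r1=0xa5 r2=0x36 r3=0x00 r4=0x24  N=0 Z=1
after  4: r0=0x96 r1=0xa5 r2=0x12 r3=0x00 r4=0x24  N=0 Z=0
after  5: r0=0x96 r1=0xa5 r2=0x12 r3=0x36 r4=0x24  N=0 Z=0
-- IRQ taken; context saved, return-PC = 6 --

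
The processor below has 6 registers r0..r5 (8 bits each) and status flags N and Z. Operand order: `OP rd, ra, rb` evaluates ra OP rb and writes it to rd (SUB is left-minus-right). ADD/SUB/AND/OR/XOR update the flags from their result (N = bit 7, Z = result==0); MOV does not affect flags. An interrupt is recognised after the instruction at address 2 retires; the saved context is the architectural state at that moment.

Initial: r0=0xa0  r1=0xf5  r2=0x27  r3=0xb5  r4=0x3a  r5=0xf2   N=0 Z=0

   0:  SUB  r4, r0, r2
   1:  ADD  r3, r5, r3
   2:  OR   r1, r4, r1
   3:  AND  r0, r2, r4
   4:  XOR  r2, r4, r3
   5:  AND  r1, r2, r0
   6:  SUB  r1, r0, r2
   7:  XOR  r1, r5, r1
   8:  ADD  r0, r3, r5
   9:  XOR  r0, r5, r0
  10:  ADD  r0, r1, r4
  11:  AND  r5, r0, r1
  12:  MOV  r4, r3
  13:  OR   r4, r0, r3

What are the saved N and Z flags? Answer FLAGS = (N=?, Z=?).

FLAGS = (N=1, Z=0)

after  0: r0=0xa0 r1=0xf5 r2=0x27 r3=0xb5 r4=0x79 r5=0xf2  N=0 Z=0
after  1: r0=0xa0 r1=0xf5 r2=0x27 r3=0xa7 r4=0x79 r5=0xf2  N=1 Z=0
after  2: r0=0xa0 r1=0xfd r2=0x27 r3=0xa7 r4=0x79 r5=0xf2  N=1 Z=0
-- IRQ taken; context saved, return-PC = 3 --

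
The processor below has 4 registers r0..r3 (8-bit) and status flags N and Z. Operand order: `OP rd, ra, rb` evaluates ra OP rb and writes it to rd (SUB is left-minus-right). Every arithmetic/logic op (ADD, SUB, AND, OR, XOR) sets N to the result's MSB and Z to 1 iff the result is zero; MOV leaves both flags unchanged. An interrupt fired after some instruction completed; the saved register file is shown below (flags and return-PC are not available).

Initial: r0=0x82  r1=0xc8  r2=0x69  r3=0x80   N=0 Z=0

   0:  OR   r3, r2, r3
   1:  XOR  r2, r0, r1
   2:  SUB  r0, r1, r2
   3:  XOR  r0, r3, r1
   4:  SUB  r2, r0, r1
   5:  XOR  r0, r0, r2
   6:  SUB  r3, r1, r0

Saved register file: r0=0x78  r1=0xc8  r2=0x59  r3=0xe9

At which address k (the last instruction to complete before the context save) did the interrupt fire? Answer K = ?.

after  0: r0=0x82 r1=0xc8 r2=0x69 r3=0xe9  N=1 Z=0
after  1: r0=0x82 r1=0xc8 r2=0x4a r3=0xe9  N=0 Z=0
after  2: r0=0x7e r1=0xc8 r2=0x4a r3=0xe9  N=0 Z=0
after  3: r0=0x21 r1=0xc8 r2=0x4a r3=0xe9  N=0 Z=0
after  4: r0=0x21 r1=0xc8 r2=0x59 r3=0xe9  N=0 Z=0
after  5: r0=0x78 r1=0xc8 r2=0x59 r3=0xe9  N=0 Z=0
-- IRQ taken; context saved, return-PC = 6 --

K = 5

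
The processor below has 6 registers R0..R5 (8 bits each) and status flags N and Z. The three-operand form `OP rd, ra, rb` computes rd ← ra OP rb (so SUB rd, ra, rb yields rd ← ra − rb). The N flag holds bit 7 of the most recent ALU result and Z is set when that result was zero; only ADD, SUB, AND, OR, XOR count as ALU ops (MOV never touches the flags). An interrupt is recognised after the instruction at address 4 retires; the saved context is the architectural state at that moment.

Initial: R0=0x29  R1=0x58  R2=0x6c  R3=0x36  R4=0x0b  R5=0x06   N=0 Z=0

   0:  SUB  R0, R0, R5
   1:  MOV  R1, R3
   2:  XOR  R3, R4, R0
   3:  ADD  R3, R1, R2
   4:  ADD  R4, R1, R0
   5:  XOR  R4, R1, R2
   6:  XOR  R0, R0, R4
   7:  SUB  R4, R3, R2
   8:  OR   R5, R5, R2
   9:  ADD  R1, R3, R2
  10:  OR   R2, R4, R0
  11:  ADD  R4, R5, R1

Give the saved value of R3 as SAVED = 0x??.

after  0: R0=0x23 R1=0x58 R2=0x6c R3=0x36 R4=0x0b R5=0x06  N=0 Z=0
after  1: R0=0x23 R1=0x36 R2=0x6c R3=0x36 R4=0x0b R5=0x06  N=0 Z=0
after  2: R0=0x23 R1=0x36 R2=0x6c R3=0x28 R4=0x0b R5=0x06  N=0 Z=0
after  3: R0=0x23 R1=0x36 R2=0x6c R3=0xa2 R4=0x0b R5=0x06  N=1 Z=0
after  4: R0=0x23 R1=0x36 R2=0x6c R3=0xa2 R4=0x59 R5=0x06  N=0 Z=0
-- IRQ taken; context saved, return-PC = 5 --

SAVED = 0xa2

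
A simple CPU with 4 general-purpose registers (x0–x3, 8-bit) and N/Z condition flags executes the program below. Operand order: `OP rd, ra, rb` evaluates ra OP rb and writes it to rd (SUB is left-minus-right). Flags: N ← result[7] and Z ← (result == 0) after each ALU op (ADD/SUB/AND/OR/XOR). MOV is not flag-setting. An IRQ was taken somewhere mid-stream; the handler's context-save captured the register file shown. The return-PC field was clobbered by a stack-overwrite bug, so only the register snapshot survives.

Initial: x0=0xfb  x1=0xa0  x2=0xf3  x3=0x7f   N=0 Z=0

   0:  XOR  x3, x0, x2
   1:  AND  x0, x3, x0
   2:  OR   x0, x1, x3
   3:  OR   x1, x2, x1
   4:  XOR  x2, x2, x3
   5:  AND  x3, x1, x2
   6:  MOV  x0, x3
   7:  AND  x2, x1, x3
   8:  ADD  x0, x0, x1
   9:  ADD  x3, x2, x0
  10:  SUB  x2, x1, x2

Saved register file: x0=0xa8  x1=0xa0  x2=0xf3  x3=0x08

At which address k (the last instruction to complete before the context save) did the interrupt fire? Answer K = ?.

after  0: x0=0xfb x1=0xa0 x2=0xf3 x3=0x08  N=0 Z=0
after  1: x0=0x08 x1=0xa0 x2=0xf3 x3=0x08  N=0 Z=0
after  2: x0=0xa8 x1=0xa0 x2=0xf3 x3=0x08  N=1 Z=0
-- IRQ taken; context saved, return-PC = 3 --

K = 2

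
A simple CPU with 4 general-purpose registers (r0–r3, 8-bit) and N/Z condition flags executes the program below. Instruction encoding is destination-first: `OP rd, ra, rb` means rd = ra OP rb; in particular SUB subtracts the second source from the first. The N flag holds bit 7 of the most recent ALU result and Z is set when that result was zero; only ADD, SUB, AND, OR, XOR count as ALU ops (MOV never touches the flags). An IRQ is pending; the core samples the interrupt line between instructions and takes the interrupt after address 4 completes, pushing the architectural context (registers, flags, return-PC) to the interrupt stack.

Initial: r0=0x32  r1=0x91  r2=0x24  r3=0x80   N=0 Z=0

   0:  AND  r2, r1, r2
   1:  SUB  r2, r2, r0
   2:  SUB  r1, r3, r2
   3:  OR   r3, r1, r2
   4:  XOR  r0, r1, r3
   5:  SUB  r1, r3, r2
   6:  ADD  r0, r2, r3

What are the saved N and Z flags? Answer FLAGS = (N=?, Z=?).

FLAGS = (N=0, Z=0)

after  0: r0=0x32 r1=0x91 r2=0x00 r3=0x80  N=0 Z=1
after  1: r0=0x32 r1=0x91 r2=0xce r3=0x80  N=1 Z=0
after  2: r0=0x32 r1=0xb2 r2=0xce r3=0x80  N=1 Z=0
after  3: r0=0x32 r1=0xb2 r2=0xce r3=0xfe  N=1 Z=0
after  4: r0=0x4c r1=0xb2 r2=0xce r3=0xfe  N=0 Z=0
-- IRQ taken; context saved, return-PC = 5 --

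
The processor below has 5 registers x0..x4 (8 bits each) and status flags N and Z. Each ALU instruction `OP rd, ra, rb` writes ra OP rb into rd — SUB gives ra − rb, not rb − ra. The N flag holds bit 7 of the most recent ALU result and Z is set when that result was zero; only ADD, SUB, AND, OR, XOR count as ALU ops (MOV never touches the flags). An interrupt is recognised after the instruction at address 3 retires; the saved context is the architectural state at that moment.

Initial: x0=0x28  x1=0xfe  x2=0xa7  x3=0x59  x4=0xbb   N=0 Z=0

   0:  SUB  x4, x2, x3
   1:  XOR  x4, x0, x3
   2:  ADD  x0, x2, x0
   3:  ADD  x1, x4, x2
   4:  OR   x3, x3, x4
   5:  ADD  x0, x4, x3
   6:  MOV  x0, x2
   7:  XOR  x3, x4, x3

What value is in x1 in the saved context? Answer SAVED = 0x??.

after  0: x0=0x28 x1=0xfe x2=0xa7 x3=0x59 x4=0x4e  N=0 Z=0
after  1: x0=0x28 x1=0xfe x2=0xa7 x3=0x59 x4=0x71  N=0 Z=0
after  2: x0=0xcf x1=0xfe x2=0xa7 x3=0x59 x4=0x71  N=1 Z=0
after  3: x0=0xcf x1=0x18 x2=0xa7 x3=0x59 x4=0x71  N=0 Z=0
-- IRQ taken; context saved, return-PC = 4 --

SAVED = 0x18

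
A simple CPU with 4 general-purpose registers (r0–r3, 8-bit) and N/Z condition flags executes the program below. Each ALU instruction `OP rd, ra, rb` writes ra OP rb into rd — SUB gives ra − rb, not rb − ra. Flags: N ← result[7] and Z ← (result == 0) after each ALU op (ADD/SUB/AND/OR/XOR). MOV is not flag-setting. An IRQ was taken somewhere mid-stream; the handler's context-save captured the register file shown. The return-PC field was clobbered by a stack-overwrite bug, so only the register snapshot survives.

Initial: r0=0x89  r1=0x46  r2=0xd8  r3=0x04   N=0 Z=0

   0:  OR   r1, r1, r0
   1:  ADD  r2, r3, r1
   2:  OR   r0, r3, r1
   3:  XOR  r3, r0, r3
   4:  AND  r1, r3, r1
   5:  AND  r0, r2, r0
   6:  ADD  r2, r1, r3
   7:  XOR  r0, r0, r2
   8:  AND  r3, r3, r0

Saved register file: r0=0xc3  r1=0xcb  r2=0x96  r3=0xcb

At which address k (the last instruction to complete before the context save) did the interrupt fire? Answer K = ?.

K = 6

after  0: r0=0x89 r1=0xcf r2=0xd8 r3=0x04  N=1 Z=0
after  1: r0=0x89 r1=0xcf r2=0xd3 r3=0x04  N=1 Z=0
after  2: r0=0xcf r1=0xcf r2=0xd3 r3=0x04  N=1 Z=0
after  3: r0=0xcf r1=0xcf r2=0xd3 r3=0xcb  N=1 Z=0
after  4: r0=0xcf r1=0xcb r2=0xd3 r3=0xcb  N=1 Z=0
after  5: r0=0xc3 r1=0xcb r2=0xd3 r3=0xcb  N=1 Z=0
after  6: r0=0xc3 r1=0xcb r2=0x96 r3=0xcb  N=1 Z=0
-- IRQ taken; context saved, return-PC = 7 --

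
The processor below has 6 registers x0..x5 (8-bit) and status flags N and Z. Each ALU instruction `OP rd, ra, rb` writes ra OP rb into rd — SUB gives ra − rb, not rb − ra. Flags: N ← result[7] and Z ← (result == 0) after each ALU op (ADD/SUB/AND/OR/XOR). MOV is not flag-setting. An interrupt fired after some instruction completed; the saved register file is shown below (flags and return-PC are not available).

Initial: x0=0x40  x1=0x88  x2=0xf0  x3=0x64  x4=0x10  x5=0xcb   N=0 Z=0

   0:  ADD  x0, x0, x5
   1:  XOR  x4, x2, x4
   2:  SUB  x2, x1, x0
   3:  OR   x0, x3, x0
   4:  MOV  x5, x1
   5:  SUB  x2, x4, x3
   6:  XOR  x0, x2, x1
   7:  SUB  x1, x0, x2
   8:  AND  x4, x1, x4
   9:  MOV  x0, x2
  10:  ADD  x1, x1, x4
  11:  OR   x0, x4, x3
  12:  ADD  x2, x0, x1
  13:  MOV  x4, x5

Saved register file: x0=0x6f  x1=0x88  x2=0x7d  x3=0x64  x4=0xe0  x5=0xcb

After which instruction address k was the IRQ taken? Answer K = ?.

K = 3

after  0: x0=0x0b x1=0x88 x2=0xf0 x3=0x64 x4=0x10 x5=0xcb  N=0 Z=0
after  1: x0=0x0b x1=0x88 x2=0xf0 x3=0x64 x4=0xe0 x5=0xcb  N=1 Z=0
after  2: x0=0x0b x1=0x88 x2=0x7d x3=0x64 x4=0xe0 x5=0xcb  N=0 Z=0
after  3: x0=0x6f x1=0x88 x2=0x7d x3=0x64 x4=0xe0 x5=0xcb  N=0 Z=0
-- IRQ taken; context saved, return-PC = 4 --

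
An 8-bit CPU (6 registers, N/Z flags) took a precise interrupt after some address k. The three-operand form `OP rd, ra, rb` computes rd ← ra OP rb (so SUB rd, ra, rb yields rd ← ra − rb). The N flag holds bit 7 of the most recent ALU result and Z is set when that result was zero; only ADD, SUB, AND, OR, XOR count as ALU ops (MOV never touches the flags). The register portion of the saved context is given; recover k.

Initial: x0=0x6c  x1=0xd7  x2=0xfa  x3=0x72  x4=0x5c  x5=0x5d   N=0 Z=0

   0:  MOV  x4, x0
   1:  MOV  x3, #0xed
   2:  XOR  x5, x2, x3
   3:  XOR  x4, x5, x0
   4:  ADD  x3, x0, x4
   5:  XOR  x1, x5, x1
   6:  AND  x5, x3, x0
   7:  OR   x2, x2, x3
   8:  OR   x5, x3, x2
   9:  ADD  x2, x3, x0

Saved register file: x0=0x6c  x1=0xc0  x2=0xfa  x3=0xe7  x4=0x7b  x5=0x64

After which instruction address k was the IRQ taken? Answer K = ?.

after  0: x0=0x6c x1=0xd7 x2=0xfa x3=0x72 x4=0x6c x5=0x5d  N=0 Z=0
after  1: x0=0x6c x1=0xd7 x2=0xfa x3=0xed x4=0x6c x5=0x5d  N=0 Z=0
after  2: x0=0x6c x1=0xd7 x2=0xfa x3=0xed x4=0x6c x5=0x17  N=0 Z=0
after  3: x0=0x6c x1=0xd7 x2=0xfa x3=0xed x4=0x7b x5=0x17  N=0 Z=0
after  4: x0=0x6c x1=0xd7 x2=0xfa x3=0xe7 x4=0x7b x5=0x17  N=1 Z=0
after  5: x0=0x6c x1=0xc0 x2=0xfa x3=0xe7 x4=0x7b x5=0x17  N=1 Z=0
after  6: x0=0x6c x1=0xc0 x2=0xfa x3=0xe7 x4=0x7b x5=0x64  N=0 Z=0
-- IRQ taken; context saved, return-PC = 7 --

K = 6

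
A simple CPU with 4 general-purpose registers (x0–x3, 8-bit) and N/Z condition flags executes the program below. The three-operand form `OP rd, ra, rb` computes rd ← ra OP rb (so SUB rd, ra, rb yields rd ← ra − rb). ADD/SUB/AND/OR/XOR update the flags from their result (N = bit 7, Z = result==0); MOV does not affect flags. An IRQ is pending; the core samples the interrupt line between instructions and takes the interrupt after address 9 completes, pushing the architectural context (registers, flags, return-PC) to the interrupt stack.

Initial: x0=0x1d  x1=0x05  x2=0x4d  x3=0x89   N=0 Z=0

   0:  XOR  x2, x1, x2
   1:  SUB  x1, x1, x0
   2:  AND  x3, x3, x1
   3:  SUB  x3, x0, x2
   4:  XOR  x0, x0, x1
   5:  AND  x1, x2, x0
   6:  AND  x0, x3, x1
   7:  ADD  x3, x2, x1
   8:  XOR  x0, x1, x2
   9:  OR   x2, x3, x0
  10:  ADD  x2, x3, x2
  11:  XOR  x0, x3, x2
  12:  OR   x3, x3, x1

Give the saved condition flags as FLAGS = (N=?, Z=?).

FLAGS = (N=1, Z=0)

after  0: x0=0x1d x1=0x05 x2=0x48 x3=0x89  N=0 Z=0
after  1: x0=0x1d x1=0xe8 x2=0x48 x3=0x89  N=1 Z=0
after  2: x0=0x1d x1=0xe8 x2=0x48 x3=0x88  N=1 Z=0
after  3: x0=0x1d x1=0xe8 x2=0x48 x3=0xd5  N=1 Z=0
after  4: x0=0xf5 x1=0xe8 x2=0x48 x3=0xd5  N=1 Z=0
after  5: x0=0xf5 x1=0x40 x2=0x48 x3=0xd5  N=0 Z=0
after  6: x0=0x40 x1=0x40 x2=0x48 x3=0xd5  N=0 Z=0
after  7: x0=0x40 x1=0x40 x2=0x48 x3=0x88  N=1 Z=0
after  8: x0=0x08 x1=0x40 x2=0x48 x3=0x88  N=0 Z=0
after  9: x0=0x08 x1=0x40 x2=0x88 x3=0x88  N=1 Z=0
-- IRQ taken; context saved, return-PC = 10 --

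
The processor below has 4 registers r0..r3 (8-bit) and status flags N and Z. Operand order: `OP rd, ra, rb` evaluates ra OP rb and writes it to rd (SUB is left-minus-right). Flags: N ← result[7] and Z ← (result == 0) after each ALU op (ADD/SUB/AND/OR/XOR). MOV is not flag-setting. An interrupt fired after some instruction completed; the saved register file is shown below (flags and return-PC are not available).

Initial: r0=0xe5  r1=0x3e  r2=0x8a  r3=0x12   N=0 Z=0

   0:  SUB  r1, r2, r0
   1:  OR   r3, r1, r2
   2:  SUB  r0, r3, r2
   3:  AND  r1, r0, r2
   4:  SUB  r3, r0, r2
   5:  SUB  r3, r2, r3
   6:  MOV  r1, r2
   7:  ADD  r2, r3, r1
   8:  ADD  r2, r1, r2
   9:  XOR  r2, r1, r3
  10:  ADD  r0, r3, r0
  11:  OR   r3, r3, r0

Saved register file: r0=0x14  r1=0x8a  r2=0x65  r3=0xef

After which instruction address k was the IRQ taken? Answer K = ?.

K = 10

after  0: r0=0xe5 r1=0xa5 r2=0x8a r3=0x12  N=1 Z=0
after  1: r0=0xe5 r1=0xa5 r2=0x8a r3=0xaf  N=1 Z=0
after  2: r0=0x25 r1=0xa5 r2=0x8a r3=0xaf  N=0 Z=0
after  3: r0=0x25 r1=0x00 r2=0x8a r3=0xaf  N=0 Z=1
after  4: r0=0x25 r1=0x00 r2=0x8a r3=0x9b  N=1 Z=0
after  5: r0=0x25 r1=0x00 r2=0x8a r3=0xef  N=1 Z=0
after  6: r0=0x25 r1=0x8a r2=0x8a r3=0xef  N=1 Z=0
after  7: r0=0x25 r1=0x8a r2=0x79 r3=0xef  N=0 Z=0
after  8: r0=0x25 r1=0x8a r2=0x03 r3=0xef  N=0 Z=0
after  9: r0=0x25 r1=0x8a r2=0x65 r3=0xef  N=0 Z=0
after 10: r0=0x14 r1=0x8a r2=0x65 r3=0xef  N=0 Z=0
-- IRQ taken; context saved, return-PC = 11 --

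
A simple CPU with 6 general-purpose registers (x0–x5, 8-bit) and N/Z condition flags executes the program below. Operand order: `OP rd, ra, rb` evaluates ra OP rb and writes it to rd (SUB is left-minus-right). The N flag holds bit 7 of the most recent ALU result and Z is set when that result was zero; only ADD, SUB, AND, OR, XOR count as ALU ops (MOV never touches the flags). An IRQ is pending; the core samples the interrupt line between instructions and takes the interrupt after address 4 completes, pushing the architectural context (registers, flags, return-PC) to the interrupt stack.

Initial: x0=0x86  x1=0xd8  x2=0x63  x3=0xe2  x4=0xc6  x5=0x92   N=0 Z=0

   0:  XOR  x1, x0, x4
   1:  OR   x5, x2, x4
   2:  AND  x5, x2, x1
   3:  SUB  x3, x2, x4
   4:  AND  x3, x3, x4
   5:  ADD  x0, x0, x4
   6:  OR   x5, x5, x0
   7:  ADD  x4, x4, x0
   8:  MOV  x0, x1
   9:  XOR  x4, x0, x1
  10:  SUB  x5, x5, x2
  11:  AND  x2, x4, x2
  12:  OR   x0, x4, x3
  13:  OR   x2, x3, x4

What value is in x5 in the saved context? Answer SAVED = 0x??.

SAVED = 0x40

after  0: x0=0x86 x1=0x40 x2=0x63 x3=0xe2 x4=0xc6 x5=0x92  N=0 Z=0
after  1: x0=0x86 x1=0x40 x2=0x63 x3=0xe2 x4=0xc6 x5=0xe7  N=1 Z=0
after  2: x0=0x86 x1=0x40 x2=0x63 x3=0xe2 x4=0xc6 x5=0x40  N=0 Z=0
after  3: x0=0x86 x1=0x40 x2=0x63 x3=0x9d x4=0xc6 x5=0x40  N=1 Z=0
after  4: x0=0x86 x1=0x40 x2=0x63 x3=0x84 x4=0xc6 x5=0x40  N=1 Z=0
-- IRQ taken; context saved, return-PC = 5 --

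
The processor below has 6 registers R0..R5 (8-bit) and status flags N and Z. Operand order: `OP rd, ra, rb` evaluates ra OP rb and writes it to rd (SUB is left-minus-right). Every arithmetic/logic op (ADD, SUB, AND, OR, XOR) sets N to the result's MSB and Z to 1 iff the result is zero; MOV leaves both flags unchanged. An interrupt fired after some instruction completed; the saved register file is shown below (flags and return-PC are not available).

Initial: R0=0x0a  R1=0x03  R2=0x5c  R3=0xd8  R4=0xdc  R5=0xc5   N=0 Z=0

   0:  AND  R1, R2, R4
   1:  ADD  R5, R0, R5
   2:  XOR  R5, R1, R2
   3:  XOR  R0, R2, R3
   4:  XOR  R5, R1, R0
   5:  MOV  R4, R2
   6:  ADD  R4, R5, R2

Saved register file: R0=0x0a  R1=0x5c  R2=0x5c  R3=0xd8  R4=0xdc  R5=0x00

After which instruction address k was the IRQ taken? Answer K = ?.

K = 2

after  0: R0=0x0a R1=0x5c R2=0x5c R3=0xd8 R4=0xdc R5=0xc5  N=0 Z=0
after  1: R0=0x0a R1=0x5c R2=0x5c R3=0xd8 R4=0xdc R5=0xcf  N=1 Z=0
after  2: R0=0x0a R1=0x5c R2=0x5c R3=0xd8 R4=0xdc R5=0x00  N=0 Z=1
-- IRQ taken; context saved, return-PC = 3 --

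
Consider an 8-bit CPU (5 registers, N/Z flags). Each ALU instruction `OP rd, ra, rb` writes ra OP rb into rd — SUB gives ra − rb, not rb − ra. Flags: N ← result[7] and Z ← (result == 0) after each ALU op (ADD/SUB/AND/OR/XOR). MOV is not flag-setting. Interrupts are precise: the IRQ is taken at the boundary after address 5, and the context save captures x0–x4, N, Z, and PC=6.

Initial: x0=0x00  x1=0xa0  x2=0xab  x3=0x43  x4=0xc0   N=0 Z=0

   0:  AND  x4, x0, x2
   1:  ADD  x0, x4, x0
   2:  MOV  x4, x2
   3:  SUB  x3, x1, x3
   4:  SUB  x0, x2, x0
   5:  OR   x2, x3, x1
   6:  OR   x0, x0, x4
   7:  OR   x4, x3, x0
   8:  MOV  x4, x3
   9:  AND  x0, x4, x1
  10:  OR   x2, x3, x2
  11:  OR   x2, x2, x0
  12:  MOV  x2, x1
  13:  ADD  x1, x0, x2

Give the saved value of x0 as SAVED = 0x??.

after  0: x0=0x00 x1=0xa0 x2=0xab x3=0x43 x4=0x00  N=0 Z=1
after  1: x0=0x00 x1=0xa0 x2=0xab x3=0x43 x4=0x00  N=0 Z=1
after  2: x0=0x00 x1=0xa0 x2=0xab x3=0x43 x4=0xab  N=0 Z=1
after  3: x0=0x00 x1=0xa0 x2=0xab x3=0x5d x4=0xab  N=0 Z=0
after  4: x0=0xab x1=0xa0 x2=0xab x3=0x5d x4=0xab  N=1 Z=0
after  5: x0=0xab x1=0xa0 x2=0xfd x3=0x5d x4=0xab  N=1 Z=0
-- IRQ taken; context saved, return-PC = 6 --

SAVED = 0xab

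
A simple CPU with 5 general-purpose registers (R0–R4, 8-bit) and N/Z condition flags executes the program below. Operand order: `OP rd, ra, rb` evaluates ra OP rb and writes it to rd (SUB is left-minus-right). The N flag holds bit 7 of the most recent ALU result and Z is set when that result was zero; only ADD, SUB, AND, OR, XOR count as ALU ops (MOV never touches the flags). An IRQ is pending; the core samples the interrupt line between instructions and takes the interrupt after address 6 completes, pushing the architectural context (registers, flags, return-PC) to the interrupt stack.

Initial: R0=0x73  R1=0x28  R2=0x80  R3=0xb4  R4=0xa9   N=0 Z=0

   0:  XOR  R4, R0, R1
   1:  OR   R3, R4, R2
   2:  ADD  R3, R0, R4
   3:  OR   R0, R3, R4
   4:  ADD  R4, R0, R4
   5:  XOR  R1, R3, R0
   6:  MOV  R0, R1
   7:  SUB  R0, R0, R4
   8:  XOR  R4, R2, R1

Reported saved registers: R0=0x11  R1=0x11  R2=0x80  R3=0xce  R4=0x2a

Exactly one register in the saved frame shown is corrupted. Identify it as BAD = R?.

after  0: R0=0x73 R1=0x28 R2=0x80 R3=0xb4 R4=0x5b  N=0 Z=0
after  1: R0=0x73 R1=0x28 R2=0x80 R3=0xdb R4=0x5b  N=1 Z=0
after  2: R0=0x73 R1=0x28 R2=0x80 R3=0xce R4=0x5b  N=1 Z=0
after  3: R0=0xdf R1=0x28 R2=0x80 R3=0xce R4=0x5b  N=1 Z=0
after  4: R0=0xdf R1=0x28 R2=0x80 R3=0xce R4=0x3a  N=0 Z=0
after  5: R0=0xdf R1=0x11 R2=0x80 R3=0xce R4=0x3a  N=0 Z=0
after  6: R0=0x11 R1=0x11 R2=0x80 R3=0xce R4=0x3a  N=0 Z=0
-- IRQ taken; context saved, return-PC = 7 --
mismatch: R4: reported 0x2a vs actual 0x3a

BAD = R4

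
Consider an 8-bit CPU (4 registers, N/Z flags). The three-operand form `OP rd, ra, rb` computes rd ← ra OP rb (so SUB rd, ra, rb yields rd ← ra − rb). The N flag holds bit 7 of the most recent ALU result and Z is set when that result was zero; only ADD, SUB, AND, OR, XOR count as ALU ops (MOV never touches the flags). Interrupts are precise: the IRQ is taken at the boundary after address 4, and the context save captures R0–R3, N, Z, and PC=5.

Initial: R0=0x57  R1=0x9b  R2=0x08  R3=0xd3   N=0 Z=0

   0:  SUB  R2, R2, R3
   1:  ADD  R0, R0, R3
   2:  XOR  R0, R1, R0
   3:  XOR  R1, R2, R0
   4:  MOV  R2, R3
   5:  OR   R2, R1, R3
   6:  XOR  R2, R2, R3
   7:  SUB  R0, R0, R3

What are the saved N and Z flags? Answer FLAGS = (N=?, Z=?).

FLAGS = (N=1, Z=0)

after  0: R0=0x57 R1=0x9b R2=0x35 R3=0xd3  N=0 Z=0
after  1: R0=0x2a R1=0x9b R2=0x35 R3=0xd3  N=0 Z=0
after  2: R0=0xb1 R1=0x9b R2=0x35 R3=0xd3  N=1 Z=0
after  3: R0=0xb1 R1=0x84 R2=0x35 R3=0xd3  N=1 Z=0
after  4: R0=0xb1 R1=0x84 R2=0xd3 R3=0xd3  N=1 Z=0
-- IRQ taken; context saved, return-PC = 5 --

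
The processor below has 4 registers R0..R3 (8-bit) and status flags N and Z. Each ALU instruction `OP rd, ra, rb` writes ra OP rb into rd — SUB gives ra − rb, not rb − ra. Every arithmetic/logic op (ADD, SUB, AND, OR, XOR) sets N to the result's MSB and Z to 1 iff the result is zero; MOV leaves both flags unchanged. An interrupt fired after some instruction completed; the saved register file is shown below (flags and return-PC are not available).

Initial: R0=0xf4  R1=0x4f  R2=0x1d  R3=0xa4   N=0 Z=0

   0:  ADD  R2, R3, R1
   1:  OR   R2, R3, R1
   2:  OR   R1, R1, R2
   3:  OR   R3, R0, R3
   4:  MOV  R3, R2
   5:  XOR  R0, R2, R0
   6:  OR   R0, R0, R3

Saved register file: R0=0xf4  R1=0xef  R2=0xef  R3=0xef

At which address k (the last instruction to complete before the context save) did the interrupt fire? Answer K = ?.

K = 4

after  0: R0=0xf4 R1=0x4f R2=0xf3 R3=0xa4  N=1 Z=0
after  1: R0=0xf4 R1=0x4f R2=0xef R3=0xa4  N=1 Z=0
after  2: R0=0xf4 R1=0xef R2=0xef R3=0xa4  N=1 Z=0
after  3: R0=0xf4 R1=0xef R2=0xef R3=0xf4  N=1 Z=0
after  4: R0=0xf4 R1=0xef R2=0xef R3=0xef  N=1 Z=0
-- IRQ taken; context saved, return-PC = 5 --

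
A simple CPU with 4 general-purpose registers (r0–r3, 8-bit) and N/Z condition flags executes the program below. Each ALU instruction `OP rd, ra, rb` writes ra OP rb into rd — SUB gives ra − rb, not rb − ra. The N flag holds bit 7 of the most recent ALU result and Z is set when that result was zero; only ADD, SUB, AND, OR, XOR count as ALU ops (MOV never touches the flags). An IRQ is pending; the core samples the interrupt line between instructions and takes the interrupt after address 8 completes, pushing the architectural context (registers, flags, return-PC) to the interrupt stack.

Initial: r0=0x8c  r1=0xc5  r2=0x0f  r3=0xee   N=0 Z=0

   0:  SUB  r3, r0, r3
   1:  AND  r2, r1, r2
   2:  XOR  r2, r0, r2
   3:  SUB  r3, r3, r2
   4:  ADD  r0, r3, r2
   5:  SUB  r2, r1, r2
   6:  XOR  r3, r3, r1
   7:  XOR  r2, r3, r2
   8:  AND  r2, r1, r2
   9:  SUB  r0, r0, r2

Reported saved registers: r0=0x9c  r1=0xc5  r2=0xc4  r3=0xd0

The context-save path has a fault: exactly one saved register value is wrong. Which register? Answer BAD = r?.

BAD = r0

after  0: r0=0x8c r1=0xc5 r2=0x0f r3=0x9e  N=1 Z=0
after  1: r0=0x8c r1=0xc5 r2=0x05 r3=0x9e  N=0 Z=0
after  2: r0=0x8c r1=0xc5 r2=0x89 r3=0x9e  N=1 Z=0
after  3: r0=0x8c r1=0xc5 r2=0x89 r3=0x15  N=0 Z=0
after  4: r0=0x9e r1=0xc5 r2=0x89 r3=0x15  N=1 Z=0
after  5: r0=0x9e r1=0xc5 r2=0x3c r3=0x15  N=0 Z=0
after  6: r0=0x9e r1=0xc5 r2=0x3c r3=0xd0  N=1 Z=0
after  7: r0=0x9e r1=0xc5 r2=0xec r3=0xd0  N=1 Z=0
after  8: r0=0x9e r1=0xc5 r2=0xc4 r3=0xd0  N=1 Z=0
-- IRQ taken; context saved, return-PC = 9 --
mismatch: r0: reported 0x9c vs actual 0x9e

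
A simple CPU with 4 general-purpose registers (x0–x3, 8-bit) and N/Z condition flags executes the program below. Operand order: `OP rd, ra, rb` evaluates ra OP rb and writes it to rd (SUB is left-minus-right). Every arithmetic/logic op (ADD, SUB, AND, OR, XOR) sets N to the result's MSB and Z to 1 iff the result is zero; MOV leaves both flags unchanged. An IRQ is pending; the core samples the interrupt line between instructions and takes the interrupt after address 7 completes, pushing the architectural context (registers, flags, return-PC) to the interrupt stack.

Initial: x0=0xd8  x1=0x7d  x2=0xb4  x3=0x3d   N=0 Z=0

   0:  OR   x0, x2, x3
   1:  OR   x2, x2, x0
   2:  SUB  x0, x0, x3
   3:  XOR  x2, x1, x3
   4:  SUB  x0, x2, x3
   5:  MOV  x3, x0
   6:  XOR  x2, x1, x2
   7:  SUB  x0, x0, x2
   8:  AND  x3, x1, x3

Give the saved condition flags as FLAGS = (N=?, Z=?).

FLAGS = (N=1, Z=0)

after  0: x0=0xbd x1=0x7d x2=0xb4 x3=0x3d  N=1 Z=0
after  1: x0=0xbd x1=0x7d x2=0xbd x3=0x3d  N=1 Z=0
after  2: x0=0x80 x1=0x7d x2=0xbd x3=0x3d  N=1 Z=0
after  3: x0=0x80 x1=0x7d x2=0x40 x3=0x3d  N=0 Z=0
after  4: x0=0x03 x1=0x7d x2=0x40 x3=0x3d  N=0 Z=0
after  5: x0=0x03 x1=0x7d x2=0x40 x3=0x03  N=0 Z=0
after  6: x0=0x03 x1=0x7d x2=0x3d x3=0x03  N=0 Z=0
after  7: x0=0xc6 x1=0x7d x2=0x3d x3=0x03  N=1 Z=0
-- IRQ taken; context saved, return-PC = 8 --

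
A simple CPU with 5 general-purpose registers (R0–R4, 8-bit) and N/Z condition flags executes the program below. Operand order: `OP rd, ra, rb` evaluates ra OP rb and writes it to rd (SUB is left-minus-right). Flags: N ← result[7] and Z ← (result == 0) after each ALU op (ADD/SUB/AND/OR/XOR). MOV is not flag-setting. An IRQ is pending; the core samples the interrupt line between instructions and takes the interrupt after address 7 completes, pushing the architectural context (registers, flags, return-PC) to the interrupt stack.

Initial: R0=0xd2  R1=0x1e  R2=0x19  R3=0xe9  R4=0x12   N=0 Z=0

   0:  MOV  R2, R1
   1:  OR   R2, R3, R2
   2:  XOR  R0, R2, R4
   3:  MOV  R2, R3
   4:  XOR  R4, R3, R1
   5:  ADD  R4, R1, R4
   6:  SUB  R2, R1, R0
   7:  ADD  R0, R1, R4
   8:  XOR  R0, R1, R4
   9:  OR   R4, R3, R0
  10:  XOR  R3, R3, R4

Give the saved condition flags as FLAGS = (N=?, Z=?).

FLAGS = (N=0, Z=0)

after  0: R0=0xd2 R1=0x1e R2=0x1e R3=0xe9 R4=0x12  N=0 Z=0
after  1: R0=0xd2 R1=0x1e R2=0xff R3=0xe9 R4=0x12  N=1 Z=0
after  2: R0=0xed R1=0x1e R2=0xff R3=0xe9 R4=0x12  N=1 Z=0
after  3: R0=0xed R1=0x1e R2=0xe9 R3=0xe9 R4=0x12  N=1 Z=0
after  4: R0=0xed R1=0x1e R2=0xe9 R3=0xe9 R4=0xf7  N=1 Z=0
after  5: R0=0xed R1=0x1e R2=0xe9 R3=0xe9 R4=0x15  N=0 Z=0
after  6: R0=0xed R1=0x1e R2=0x31 R3=0xe9 R4=0x15  N=0 Z=0
after  7: R0=0x33 R1=0x1e R2=0x31 R3=0xe9 R4=0x15  N=0 Z=0
-- IRQ taken; context saved, return-PC = 8 --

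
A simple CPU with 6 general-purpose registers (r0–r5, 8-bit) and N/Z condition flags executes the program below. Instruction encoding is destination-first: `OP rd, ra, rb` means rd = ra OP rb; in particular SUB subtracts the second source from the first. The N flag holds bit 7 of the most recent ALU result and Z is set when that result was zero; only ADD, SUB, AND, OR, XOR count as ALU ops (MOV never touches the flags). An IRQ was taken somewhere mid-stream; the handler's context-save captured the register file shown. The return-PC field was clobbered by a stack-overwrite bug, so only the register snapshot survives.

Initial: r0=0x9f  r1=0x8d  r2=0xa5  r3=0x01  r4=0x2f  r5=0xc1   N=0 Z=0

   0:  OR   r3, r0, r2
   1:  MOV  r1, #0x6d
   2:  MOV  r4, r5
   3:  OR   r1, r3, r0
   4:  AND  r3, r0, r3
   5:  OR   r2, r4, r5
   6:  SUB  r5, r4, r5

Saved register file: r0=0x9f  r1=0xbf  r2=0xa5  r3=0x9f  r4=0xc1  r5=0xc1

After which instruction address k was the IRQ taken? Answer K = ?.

K = 4

after  0: r0=0x9f r1=0x8d r2=0xa5 r3=0xbf r4=0x2f r5=0xc1  N=1 Z=0
after  1: r0=0x9f r1=0x6d r2=0xa5 r3=0xbf r4=0x2f r5=0xc1  N=1 Z=0
after  2: r0=0x9f r1=0x6d r2=0xa5 r3=0xbf r4=0xc1 r5=0xc1  N=1 Z=0
after  3: r0=0x9f r1=0xbf r2=0xa5 r3=0xbf r4=0xc1 r5=0xc1  N=1 Z=0
after  4: r0=0x9f r1=0xbf r2=0xa5 r3=0x9f r4=0xc1 r5=0xc1  N=1 Z=0
-- IRQ taken; context saved, return-PC = 5 --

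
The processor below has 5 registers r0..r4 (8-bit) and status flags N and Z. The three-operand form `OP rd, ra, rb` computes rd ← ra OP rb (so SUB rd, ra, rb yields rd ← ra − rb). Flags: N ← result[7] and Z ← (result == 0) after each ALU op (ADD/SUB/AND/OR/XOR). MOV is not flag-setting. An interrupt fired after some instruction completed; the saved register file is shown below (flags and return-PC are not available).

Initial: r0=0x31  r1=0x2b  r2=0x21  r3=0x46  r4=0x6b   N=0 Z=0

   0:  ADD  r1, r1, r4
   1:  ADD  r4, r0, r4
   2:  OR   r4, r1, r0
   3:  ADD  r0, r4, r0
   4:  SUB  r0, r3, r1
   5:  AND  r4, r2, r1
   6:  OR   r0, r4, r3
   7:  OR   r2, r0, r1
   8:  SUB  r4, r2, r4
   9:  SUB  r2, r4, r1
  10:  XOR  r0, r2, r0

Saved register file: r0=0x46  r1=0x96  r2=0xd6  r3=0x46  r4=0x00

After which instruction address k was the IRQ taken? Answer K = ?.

K = 7

after  0: r0=0x31 r1=0x96 r2=0x21 r3=0x46 r4=0x6b  N=1 Z=0
after  1: r0=0x31 r1=0x96 r2=0x21 r3=0x46 r4=0x9c  N=1 Z=0
after  2: r0=0x31 r1=0x96 r2=0x21 r3=0x46 r4=0xb7  N=1 Z=0
after  3: r0=0xe8 r1=0x96 r2=0x21 r3=0x46 r4=0xb7  N=1 Z=0
after  4: r0=0xb0 r1=0x96 r2=0x21 r3=0x46 r4=0xb7  N=1 Z=0
after  5: r0=0xb0 r1=0x96 r2=0x21 r3=0x46 r4=0x00  N=0 Z=1
after  6: r0=0x46 r1=0x96 r2=0x21 r3=0x46 r4=0x00  N=0 Z=0
after  7: r0=0x46 r1=0x96 r2=0xd6 r3=0x46 r4=0x00  N=1 Z=0
-- IRQ taken; context saved, return-PC = 8 --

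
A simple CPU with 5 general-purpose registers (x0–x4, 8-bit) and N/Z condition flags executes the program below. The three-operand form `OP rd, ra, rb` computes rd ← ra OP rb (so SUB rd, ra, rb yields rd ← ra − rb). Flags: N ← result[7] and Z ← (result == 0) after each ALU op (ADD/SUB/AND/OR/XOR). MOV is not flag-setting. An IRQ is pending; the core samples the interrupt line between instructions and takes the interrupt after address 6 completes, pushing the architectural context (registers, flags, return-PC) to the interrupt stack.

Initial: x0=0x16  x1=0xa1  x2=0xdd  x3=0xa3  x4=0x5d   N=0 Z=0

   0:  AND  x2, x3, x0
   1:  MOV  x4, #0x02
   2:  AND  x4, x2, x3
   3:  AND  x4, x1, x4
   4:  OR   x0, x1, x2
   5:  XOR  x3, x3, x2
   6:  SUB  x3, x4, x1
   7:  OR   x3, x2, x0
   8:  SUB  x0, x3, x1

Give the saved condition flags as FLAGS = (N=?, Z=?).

after  0: x0=0x16 x1=0xa1 x2=0x02 x3=0xa3 x4=0x5d  N=0 Z=0
after  1: x0=0x16 x1=0xa1 x2=0x02 x3=0xa3 x4=0x02  N=0 Z=0
after  2: x0=0x16 x1=0xa1 x2=0x02 x3=0xa3 x4=0x02  N=0 Z=0
after  3: x0=0x16 x1=0xa1 x2=0x02 x3=0xa3 x4=0x00  N=0 Z=1
after  4: x0=0xa3 x1=0xa1 x2=0x02 x3=0xa3 x4=0x00  N=1 Z=0
after  5: x0=0xa3 x1=0xa1 x2=0x02 x3=0xa1 x4=0x00  N=1 Z=0
after  6: x0=0xa3 x1=0xa1 x2=0x02 x3=0x5f x4=0x00  N=0 Z=0
-- IRQ taken; context saved, return-PC = 7 --

FLAGS = (N=0, Z=0)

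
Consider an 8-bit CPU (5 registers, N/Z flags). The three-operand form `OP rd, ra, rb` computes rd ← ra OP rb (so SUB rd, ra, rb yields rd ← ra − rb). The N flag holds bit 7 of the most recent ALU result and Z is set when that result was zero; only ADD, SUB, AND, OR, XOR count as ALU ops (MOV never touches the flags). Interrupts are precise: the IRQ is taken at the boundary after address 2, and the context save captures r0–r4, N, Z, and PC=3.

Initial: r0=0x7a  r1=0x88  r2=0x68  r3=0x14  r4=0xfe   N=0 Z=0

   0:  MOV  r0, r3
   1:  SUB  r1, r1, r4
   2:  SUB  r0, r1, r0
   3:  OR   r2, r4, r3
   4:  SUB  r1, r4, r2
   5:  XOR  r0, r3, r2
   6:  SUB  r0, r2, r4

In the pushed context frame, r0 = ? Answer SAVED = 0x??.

after  0: r0=0x14 r1=0x88 r2=0x68 r3=0x14 r4=0xfe  N=0 Z=0
after  1: r0=0x14 r1=0x8a r2=0x68 r3=0x14 r4=0xfe  N=1 Z=0
after  2: r0=0x76 r1=0x8a r2=0x68 r3=0x14 r4=0xfe  N=0 Z=0
-- IRQ taken; context saved, return-PC = 3 --

SAVED = 0x76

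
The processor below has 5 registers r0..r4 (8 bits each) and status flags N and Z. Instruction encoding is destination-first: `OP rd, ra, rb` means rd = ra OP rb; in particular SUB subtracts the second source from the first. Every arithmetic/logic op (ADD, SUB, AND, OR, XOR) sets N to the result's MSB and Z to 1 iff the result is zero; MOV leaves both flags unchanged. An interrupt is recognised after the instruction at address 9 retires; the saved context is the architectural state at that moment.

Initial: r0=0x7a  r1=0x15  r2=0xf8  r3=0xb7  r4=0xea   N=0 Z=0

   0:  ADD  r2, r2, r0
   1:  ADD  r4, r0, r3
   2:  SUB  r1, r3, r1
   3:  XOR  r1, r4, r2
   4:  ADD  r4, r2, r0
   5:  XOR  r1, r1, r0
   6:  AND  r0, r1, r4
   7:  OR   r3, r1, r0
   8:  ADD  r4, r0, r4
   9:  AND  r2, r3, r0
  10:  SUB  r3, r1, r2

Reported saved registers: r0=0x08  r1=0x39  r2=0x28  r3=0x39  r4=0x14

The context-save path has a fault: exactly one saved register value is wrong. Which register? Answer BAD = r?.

BAD = r0

after  0: r0=0x7a r1=0x15 r2=0x72 r3=0xb7 r4=0xea  N=0 Z=0
after  1: r0=0x7a r1=0x15 r2=0x72 r3=0xb7 r4=0x31  N=0 Z=0
after  2: r0=0x7a r1=0xa2 r2=0x72 r3=0xb7 r4=0x31  N=1 Z=0
after  3: r0=0x7a r1=0x43 r2=0x72 r3=0xb7 r4=0x31  N=0 Z=0
after  4: r0=0x7a r1=0x43 r2=0x72 r3=0xb7 r4=0xec  N=1 Z=0
after  5: r0=0x7a r1=0x39 r2=0x72 r3=0xb7 r4=0xec  N=0 Z=0
after  6: r0=0x28 r1=0x39 r2=0x72 r3=0xb7 r4=0xec  N=0 Z=0
after  7: r0=0x28 r1=0x39 r2=0x72 r3=0x39 r4=0xec  N=0 Z=0
after  8: r0=0x28 r1=0x39 r2=0x72 r3=0x39 r4=0x14  N=0 Z=0
after  9: r0=0x28 r1=0x39 r2=0x28 r3=0x39 r4=0x14  N=0 Z=0
-- IRQ taken; context saved, return-PC = 10 --
mismatch: r0: reported 0x08 vs actual 0x28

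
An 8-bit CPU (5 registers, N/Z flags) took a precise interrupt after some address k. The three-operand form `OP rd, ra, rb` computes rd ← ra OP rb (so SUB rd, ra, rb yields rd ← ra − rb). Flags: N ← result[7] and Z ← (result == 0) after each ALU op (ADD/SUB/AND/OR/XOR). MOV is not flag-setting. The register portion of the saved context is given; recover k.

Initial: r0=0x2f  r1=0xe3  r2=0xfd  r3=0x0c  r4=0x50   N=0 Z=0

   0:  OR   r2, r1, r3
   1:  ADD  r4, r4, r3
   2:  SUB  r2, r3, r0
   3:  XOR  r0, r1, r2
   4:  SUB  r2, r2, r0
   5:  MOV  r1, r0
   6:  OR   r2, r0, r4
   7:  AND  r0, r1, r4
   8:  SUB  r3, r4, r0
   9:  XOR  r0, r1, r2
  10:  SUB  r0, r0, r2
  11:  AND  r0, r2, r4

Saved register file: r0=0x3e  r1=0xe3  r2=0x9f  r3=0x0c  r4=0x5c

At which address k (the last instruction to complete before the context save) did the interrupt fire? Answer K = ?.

after  0: r0=0x2f r1=0xe3 r2=0xef r3=0x0c r4=0x50  N=1 Z=0
after  1: r0=0x2f r1=0xe3 r2=0xef r3=0x0c r4=0x5c  N=0 Z=0
after  2: r0=0x2f r1=0xe3 r2=0xdd r3=0x0c r4=0x5c  N=1 Z=0
after  3: r0=0x3e r1=0xe3 r2=0xdd r3=0x0c r4=0x5c  N=0 Z=0
after  4: r0=0x3e r1=0xe3 r2=0x9f r3=0x0c r4=0x5c  N=1 Z=0
-- IRQ taken; context saved, return-PC = 5 --

K = 4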